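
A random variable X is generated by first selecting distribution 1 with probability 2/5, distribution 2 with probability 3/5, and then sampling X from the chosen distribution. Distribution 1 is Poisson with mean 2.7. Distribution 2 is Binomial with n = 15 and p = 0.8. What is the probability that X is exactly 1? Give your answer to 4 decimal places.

0.0726

Conditional on each component, P(X = 1): 1: 0.181455; 2: 1.96608e-09.
By total probability, P(X = 1) = 0.4·0.181455 + 0.6·1.96608e-09 = 0.072582.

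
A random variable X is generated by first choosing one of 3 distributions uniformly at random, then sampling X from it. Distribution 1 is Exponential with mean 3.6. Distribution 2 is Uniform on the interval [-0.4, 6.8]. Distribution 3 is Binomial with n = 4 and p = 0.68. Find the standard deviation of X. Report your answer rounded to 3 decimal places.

2.486

Per component, 1: μ=3.6, E[X²]=25.92; 2: μ=3.2, E[X²]=14.56; 3: μ=2.72, E[X²]=8.2688.
E[X] = 0.333333·3.6 + 0.333333·3.2 + 0.333333·2.72 = 3.17333.
E[X²] = 0.333333·25.92 + 0.333333·14.56 + 0.333333·8.2688 = 16.2496.
Var(X) = E[X²] − (E[X])² = 16.2496 − 10.07 = 6.17956.
SD(X) = √6.17956 = 2.48587.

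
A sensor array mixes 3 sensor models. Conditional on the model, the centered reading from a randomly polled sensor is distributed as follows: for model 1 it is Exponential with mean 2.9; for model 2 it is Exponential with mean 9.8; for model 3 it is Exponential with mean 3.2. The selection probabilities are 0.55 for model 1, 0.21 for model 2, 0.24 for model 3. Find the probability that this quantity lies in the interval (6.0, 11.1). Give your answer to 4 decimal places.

0.1330

Conditional on each model, P(6.0 < X < 11.1): 1: 0.104554; 2: 0.219955; 3: 0.122199.
By total probability, P(6.0 < X < 11.1) = 0.55·0.104554 + 0.21·0.219955 + 0.24·0.122199 = 0.133023.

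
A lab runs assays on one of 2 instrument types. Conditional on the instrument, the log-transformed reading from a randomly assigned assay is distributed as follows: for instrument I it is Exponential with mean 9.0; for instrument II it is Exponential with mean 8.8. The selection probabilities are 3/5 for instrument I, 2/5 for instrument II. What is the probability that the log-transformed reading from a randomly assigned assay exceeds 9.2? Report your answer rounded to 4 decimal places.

0.3565

Conditional on each instrument, P(X > 9.2): I: 0.359795; II: 0.351532.
By total probability, P(X > 9.2) = 0.6·0.359795 + 0.4·0.351532 = 0.35649.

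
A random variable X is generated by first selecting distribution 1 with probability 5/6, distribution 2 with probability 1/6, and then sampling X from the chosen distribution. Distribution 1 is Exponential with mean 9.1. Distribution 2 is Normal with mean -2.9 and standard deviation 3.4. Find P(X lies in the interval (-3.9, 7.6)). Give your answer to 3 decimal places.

Conditional on each component, P(-3.9 < X < 7.6): 1: 0.566197; 2: 0.614659.
By total probability, P(-3.9 < X < 7.6) = 0.833333·0.566197 + 0.166667·0.614659 = 0.574274.

0.574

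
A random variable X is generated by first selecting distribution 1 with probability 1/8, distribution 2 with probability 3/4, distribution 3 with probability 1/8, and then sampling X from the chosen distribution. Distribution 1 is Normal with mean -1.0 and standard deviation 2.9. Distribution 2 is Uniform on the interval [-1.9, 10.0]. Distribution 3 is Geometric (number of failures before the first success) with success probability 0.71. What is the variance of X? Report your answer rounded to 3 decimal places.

Per component, 1: μ=-1, E[X²]=9.41; 2: μ=4.05, E[X²]=28.2033; 3: μ=0.408451, E[X²]=0.742115.
E[X] = 0.125·-1 + 0.75·4.05 + 0.125·0.408451 = 2.96356.
E[X²] = 0.125·9.41 + 0.75·28.2033 + 0.125·0.742115 = 22.4215.
Var(X) = E[X²] − (E[X])² = 22.4215 − 8.78267 = 13.6388.

13.639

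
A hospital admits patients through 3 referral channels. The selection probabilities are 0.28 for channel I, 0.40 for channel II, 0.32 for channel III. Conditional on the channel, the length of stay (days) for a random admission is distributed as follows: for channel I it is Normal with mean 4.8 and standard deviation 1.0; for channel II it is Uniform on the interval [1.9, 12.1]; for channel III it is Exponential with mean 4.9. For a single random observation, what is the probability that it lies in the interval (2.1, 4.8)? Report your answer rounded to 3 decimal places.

0.333

Conditional on each channel, P(2.1 < X < 4.8): I: 0.496533; II: 0.264706; III: 0.275975.
By total probability, P(2.1 < X < 4.8) = 0.28·0.496533 + 0.4·0.264706 + 0.32·0.275975 = 0.333224.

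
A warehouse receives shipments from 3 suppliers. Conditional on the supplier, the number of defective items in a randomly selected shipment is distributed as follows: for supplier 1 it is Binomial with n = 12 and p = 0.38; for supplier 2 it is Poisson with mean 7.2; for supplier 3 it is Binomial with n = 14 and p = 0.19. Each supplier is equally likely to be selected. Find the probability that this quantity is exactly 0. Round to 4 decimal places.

0.0188

Conditional on each supplier, P(X = 0): 1: 0.00322627; 2: 0.000746586; 3: 0.0523348.
By total probability, P(X = 0) = 0.333333·0.00322627 + 0.333333·0.000746586 + 0.333333·0.0523348 = 0.0187692.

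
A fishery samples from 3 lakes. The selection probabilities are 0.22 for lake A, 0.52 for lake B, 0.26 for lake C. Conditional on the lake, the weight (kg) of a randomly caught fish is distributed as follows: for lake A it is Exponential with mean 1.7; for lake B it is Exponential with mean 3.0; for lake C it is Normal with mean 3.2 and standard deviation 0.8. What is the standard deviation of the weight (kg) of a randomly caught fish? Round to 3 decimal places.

Per component, A: μ=1.7, E[X²]=5.78; B: μ=3, E[X²]=18; C: μ=3.2, E[X²]=10.88.
E[X] = 0.22·1.7 + 0.52·3 + 0.26·3.2 = 2.766.
E[X²] = 0.22·5.78 + 0.52·18 + 0.26·10.88 = 13.4604.
Var(X) = E[X²] − (E[X])² = 13.4604 − 7.65076 = 5.80964.
SD(X) = √5.80964 = 2.41032.

2.410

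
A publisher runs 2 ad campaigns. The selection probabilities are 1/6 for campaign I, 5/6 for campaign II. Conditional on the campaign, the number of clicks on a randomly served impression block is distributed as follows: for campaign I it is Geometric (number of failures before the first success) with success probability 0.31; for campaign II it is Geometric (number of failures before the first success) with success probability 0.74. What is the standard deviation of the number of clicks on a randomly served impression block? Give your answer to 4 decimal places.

Per component, I: μ=2.22581, E[X²]=12.1342; II: μ=0.351351, E[X²]=0.598247.
E[X] = 0.166667·2.22581 + 0.833333·0.351351 = 0.663761.
E[X²] = 0.166667·12.1342 + 0.833333·0.598247 = 2.52091.
Var(X) = E[X²] − (E[X])² = 2.52091 − 0.440578 = 2.08033.
SD(X) = √2.08033 = 1.44234.

1.4423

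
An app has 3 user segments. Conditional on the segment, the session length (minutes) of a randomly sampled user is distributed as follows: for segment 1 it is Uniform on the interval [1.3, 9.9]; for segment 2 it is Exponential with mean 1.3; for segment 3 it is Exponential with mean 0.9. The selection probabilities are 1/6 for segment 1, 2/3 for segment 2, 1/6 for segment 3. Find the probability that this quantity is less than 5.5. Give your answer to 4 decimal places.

Conditional on each segment, P(X < 5.5): 1: 0.488372; 2: 0.985459; 3: 0.997782.
By total probability, P(X < 5.5) = 0.166667·0.488372 + 0.666667·0.985459 + 0.166667·0.997782 = 0.904665.

0.9047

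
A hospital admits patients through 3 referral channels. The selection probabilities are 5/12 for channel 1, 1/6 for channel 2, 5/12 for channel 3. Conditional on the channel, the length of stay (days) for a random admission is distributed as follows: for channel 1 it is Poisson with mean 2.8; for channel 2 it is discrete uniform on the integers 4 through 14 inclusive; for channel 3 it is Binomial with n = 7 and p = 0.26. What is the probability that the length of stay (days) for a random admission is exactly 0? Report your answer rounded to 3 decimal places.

Conditional on each channel, P(X = 0): 1: 0.0608101; 2: 0; 3: 0.121513.
By total probability, P(X = 0) = 0.416667·0.0608101 + 0.166667·0 + 0.416667·0.121513 = 0.0759679.

0.076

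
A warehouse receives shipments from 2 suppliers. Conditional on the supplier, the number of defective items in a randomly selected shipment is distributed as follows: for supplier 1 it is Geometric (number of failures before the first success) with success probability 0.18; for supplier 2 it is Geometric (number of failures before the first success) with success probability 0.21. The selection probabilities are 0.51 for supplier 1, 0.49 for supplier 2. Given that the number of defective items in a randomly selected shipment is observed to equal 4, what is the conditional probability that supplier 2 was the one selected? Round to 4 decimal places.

0.4913

Likelihoods P(X=4 | ·): 1: 0.0813819; 2: 0.0817952.
Posterior ∝ prior × likelihood. Numerator for 2: 0.49·0.0817952 = 0.0400796.
Normalizing constant: 0.51·0.0813819 + 0.49·0.0817952 = 0.0815844.
P(2 | observation) = 0.0400796 / 0.0815844 = 0.491266.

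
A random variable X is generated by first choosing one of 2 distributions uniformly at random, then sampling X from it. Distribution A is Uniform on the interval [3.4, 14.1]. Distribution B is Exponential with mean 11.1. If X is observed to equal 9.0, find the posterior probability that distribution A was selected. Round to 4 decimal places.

Likelihoods f(9.0 | ·): A: 0.0934579; B: 0.0400448.
Posterior ∝ prior × likelihood. Numerator for A: 0.5·0.0934579 = 0.046729.
Normalizing constant: 0.5·0.0934579 + 0.5·0.0400448 = 0.0667514.
P(A | observation) = 0.046729 / 0.0667514 = 0.700045.

0.7000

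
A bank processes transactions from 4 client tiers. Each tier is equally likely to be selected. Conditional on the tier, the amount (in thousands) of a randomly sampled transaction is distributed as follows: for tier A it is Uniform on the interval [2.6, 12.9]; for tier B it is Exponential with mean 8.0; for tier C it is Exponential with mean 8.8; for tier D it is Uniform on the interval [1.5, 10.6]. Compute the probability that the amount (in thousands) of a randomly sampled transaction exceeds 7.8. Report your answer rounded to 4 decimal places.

Conditional on each tier, P(X > 7.8): A: 0.495146; B: 0.377192; C: 0.412152; D: 0.307692.
By total probability, P(X > 7.8) = 0.25·0.495146 + 0.25·0.377192 + 0.25·0.412152 + 0.25·0.307692 = 0.398046.

0.3980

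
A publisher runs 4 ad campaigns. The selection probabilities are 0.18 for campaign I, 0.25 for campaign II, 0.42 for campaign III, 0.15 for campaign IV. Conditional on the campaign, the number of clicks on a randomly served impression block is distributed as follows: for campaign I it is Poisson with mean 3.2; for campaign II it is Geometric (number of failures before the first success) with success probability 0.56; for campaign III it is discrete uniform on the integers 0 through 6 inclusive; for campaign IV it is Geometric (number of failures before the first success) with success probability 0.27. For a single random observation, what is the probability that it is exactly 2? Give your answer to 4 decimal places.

0.1463

Conditional on each campaign, P(X = 2): I: 0.208702; II: 0.108416; III: 0.142857; IV: 0.143883.
By total probability, P(X = 2) = 0.18·0.208702 + 0.25·0.108416 + 0.42·0.142857 + 0.15·0.143883 = 0.146253.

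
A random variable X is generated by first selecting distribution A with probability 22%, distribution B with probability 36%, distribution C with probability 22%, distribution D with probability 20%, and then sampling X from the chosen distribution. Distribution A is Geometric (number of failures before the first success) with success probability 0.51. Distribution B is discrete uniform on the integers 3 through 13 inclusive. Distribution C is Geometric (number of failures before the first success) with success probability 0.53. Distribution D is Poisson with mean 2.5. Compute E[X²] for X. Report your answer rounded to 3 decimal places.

29.549

For each component E[X²] = Var + (mean)², giving A: 2.807; B: 74; C: 2.45959; D: 8.75.
Overall E[X²] = 0.22·2.807 + 0.36·74 + 0.22·2.45959 + 0.2·8.75 = 29.5487.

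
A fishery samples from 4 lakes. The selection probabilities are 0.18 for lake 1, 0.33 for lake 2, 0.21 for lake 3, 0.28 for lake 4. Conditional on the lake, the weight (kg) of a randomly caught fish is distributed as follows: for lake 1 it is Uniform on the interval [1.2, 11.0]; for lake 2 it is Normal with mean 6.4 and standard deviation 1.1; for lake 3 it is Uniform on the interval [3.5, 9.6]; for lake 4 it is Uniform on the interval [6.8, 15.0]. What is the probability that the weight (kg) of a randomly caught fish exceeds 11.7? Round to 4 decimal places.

0.1127

Conditional on each lake, P(X > 11.7): 1: 0; 2: 7.24362e-07; 3: 0; 4: 0.402439.
By total probability, P(X > 11.7) = 0.18·0 + 0.33·7.24362e-07 + 0.21·0 + 0.28·0.402439 = 0.112683.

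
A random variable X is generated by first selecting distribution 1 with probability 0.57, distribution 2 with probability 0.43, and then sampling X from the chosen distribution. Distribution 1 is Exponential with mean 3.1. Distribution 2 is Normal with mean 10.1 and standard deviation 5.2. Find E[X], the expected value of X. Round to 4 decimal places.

6.1100

Component means — 1: 3.1; 2: 10.1.
E[X] = 0.57·3.1 + 0.43·10.1 = 6.11.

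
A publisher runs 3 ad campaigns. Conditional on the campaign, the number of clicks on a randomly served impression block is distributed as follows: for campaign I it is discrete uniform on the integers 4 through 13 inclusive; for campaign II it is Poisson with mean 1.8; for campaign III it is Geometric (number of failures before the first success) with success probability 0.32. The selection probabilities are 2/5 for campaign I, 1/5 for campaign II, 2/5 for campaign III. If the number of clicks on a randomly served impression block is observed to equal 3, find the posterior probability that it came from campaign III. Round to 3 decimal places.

Likelihoods P(X=3 | ·): I: 0; II: 0.160671; III: 0.100618.
Posterior ∝ prior × likelihood. Numerator for III: 0.4·0.100618 = 0.0402473.
Normalizing constant: 0.4·0 + 0.2·0.160671 + 0.4·0.100618 = 0.0723814.
P(III | observation) = 0.0402473 / 0.0723814 = 0.556045.

0.556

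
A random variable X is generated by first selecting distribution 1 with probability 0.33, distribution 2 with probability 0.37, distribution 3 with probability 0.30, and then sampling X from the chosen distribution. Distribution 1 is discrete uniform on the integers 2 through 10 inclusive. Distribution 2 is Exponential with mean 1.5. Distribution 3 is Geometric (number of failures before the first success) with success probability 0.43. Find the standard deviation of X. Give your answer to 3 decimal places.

2.932

Per component, 1: μ=6, E[X²]=42.6667; 2: μ=1.5, E[X²]=4.5; 3: μ=1.32558, E[X²]=4.83991.
E[X] = 0.33·6 + 0.37·1.5 + 0.3·1.32558 = 2.93267.
E[X²] = 0.33·42.6667 + 0.37·4.5 + 0.3·4.83991 = 17.197.
Var(X) = E[X²] − (E[X])² = 17.197 − 8.60058 = 8.59639.
SD(X) = √8.59639 = 2.93196.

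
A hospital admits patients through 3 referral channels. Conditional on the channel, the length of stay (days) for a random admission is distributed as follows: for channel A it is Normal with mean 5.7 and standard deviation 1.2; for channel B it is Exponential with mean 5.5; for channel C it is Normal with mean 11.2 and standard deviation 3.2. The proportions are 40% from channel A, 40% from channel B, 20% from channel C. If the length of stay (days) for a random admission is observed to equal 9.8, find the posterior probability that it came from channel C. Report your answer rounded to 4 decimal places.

Likelihoods f(9.8 | ·): A: 0.000970144; B: 0.0306058; C: 0.113291.
Posterior ∝ prior × likelihood. Numerator for C: 0.2·0.113291 = 0.0226583.
Normalizing constant: 0.4·0.000970144 + 0.4·0.0306058 + 0.2·0.113291 = 0.0352886.
P(C | observation) = 0.0226583 / 0.0352886 = 0.642084.

0.6421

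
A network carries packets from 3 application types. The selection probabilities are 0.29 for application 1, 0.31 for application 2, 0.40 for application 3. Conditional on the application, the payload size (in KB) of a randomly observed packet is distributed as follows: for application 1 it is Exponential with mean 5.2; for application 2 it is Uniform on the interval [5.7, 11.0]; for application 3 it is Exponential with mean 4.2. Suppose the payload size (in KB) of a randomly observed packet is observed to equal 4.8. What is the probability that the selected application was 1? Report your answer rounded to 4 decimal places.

0.4218

Likelihoods f(4.8 | ·): 1: 0.0764028; 2: 0; 3: 0.0759301.
Posterior ∝ prior × likelihood. Numerator for 1: 0.29·0.0764028 = 0.0221568.
Normalizing constant: 0.29·0.0764028 + 0.31·0 + 0.4·0.0759301 = 0.0525289.
P(1 | observation) = 0.0221568 / 0.0525289 = 0.421803.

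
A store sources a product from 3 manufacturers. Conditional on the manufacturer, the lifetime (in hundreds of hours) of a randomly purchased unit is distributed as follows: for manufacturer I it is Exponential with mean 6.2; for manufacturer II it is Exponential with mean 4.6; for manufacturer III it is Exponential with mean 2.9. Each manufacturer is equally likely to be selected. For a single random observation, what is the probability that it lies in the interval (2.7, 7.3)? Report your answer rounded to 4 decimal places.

Conditional on each manufacturer, P(2.7 < X < 7.3): I: 0.338879; II: 0.35147; III: 0.313464.
By total probability, P(2.7 < X < 7.3) = 0.333333·0.338879 + 0.333333·0.35147 + 0.333333·0.313464 = 0.334604.

0.3346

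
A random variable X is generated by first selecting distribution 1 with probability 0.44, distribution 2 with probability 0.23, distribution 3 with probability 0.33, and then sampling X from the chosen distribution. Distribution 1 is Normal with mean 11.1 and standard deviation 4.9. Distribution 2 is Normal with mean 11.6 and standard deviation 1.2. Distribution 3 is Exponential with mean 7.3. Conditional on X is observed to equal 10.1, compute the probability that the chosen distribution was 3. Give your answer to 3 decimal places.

0.139

Likelihoods f(10.1 | ·): 1: 0.0797388; 2: 0.152208; 3: 0.0343403.
Posterior ∝ prior × likelihood. Numerator for 3: 0.33·0.0343403 = 0.0113323.
Normalizing constant: 0.44·0.0797388 + 0.23·0.152208 + 0.33·0.0343403 = 0.0814251.
P(3 | observation) = 0.0113323 / 0.0814251 = 0.139174.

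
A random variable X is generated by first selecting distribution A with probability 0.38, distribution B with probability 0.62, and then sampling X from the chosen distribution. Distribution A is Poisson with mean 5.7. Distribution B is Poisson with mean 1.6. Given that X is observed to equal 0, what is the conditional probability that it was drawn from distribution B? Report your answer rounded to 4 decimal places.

Likelihoods P(X=0 | ·): A: 0.00334597; B: 0.201897.
Posterior ∝ prior × likelihood. Numerator for B: 0.62·0.201897 = 0.125176.
Normalizing constant: 0.38·0.00334597 + 0.62·0.201897 = 0.126447.
P(B | observation) = 0.125176 / 0.126447 = 0.989945.

0.9899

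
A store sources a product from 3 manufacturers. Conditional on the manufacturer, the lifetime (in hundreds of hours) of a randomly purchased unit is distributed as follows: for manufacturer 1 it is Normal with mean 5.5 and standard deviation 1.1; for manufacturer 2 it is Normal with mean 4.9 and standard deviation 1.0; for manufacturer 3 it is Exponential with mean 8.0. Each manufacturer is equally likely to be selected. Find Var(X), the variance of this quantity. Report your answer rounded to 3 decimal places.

Per component, 1: μ=5.5, E[X²]=31.46; 2: μ=4.9, E[X²]=25.01; 3: μ=8, E[X²]=128.
E[X] = 0.333333·5.5 + 0.333333·4.9 + 0.333333·8 = 6.13333.
E[X²] = 0.333333·31.46 + 0.333333·25.01 + 0.333333·128 = 61.49.
Var(X) = E[X²] − (E[X])² = 61.49 − 37.6178 = 23.8722.

23.872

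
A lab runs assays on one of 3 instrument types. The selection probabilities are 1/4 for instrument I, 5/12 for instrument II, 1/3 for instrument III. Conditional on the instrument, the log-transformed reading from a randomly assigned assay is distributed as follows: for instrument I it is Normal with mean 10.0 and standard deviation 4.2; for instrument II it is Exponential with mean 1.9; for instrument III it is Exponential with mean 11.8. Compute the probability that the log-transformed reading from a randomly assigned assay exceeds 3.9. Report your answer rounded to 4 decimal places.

0.5247

Conditional on each instrument, P(X > 3.9): I: 0.926802; II: 0.128397; III: 0.718558.
By total probability, P(X > 3.9) = 0.25·0.926802 + 0.416667·0.128397 + 0.333333·0.718558 = 0.524719.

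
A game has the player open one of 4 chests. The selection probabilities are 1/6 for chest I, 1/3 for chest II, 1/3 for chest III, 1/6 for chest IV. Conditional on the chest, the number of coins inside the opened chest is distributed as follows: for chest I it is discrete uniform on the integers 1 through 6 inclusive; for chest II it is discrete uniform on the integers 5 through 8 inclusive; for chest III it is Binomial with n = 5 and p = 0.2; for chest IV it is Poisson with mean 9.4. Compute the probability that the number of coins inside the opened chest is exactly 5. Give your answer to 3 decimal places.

Conditional on each chest, P(X = 5): I: 0.166667; II: 0.25; III: 0.00032; IV: 0.0505929.
By total probability, P(X = 5) = 0.166667·0.166667 + 0.333333·0.25 + 0.333333·0.00032 + 0.166667·0.0505929 = 0.11965.

0.120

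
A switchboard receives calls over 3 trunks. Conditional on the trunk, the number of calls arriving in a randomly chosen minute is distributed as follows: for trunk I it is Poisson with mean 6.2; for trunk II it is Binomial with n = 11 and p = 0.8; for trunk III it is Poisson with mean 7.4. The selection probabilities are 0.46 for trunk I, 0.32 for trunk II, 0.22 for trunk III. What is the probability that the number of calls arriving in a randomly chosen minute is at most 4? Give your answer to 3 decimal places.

0.151

Conditional on each trunk, P(X ≤ 4): I: 0.259177; II: 0.00196536; III: 0.139525.
By total probability, P(X ≤ 4) = 0.46·0.259177 + 0.32·0.00196536 + 0.22·0.139525 = 0.150546.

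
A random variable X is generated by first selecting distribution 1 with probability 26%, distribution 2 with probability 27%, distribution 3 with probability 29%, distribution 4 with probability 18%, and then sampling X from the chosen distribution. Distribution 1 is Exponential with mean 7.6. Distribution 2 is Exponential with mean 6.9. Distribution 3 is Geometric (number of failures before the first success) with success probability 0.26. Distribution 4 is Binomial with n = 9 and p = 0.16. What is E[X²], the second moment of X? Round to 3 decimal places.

For each component E[X²] = Var + (mean)², giving 1: 115.52; 2: 95.22; 3: 19.0473; 4: 3.2832.
Overall E[X²] = 0.26·115.52 + 0.27·95.22 + 0.29·19.0473 + 0.18·3.2832 = 61.8593.

61.859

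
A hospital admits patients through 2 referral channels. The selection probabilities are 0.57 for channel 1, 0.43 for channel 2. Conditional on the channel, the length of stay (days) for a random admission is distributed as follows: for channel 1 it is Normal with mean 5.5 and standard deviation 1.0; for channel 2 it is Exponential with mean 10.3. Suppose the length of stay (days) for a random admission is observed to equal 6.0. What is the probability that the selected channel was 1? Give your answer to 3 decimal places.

Likelihoods f(6.0 | ·): 1: 0.352065; 2: 0.054222.
Posterior ∝ prior × likelihood. Numerator for 1: 0.57·0.352065 = 0.200677.
Normalizing constant: 0.57·0.352065 + 0.43·0.054222 = 0.223993.
P(1 | observation) = 0.200677 / 0.223993 = 0.89591.

0.896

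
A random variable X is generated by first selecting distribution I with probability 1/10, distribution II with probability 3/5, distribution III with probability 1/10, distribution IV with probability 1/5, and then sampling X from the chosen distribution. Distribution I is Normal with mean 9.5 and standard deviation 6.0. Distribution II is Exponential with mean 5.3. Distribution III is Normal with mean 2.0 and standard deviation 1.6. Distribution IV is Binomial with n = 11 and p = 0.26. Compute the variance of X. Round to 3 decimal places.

25.019

Per component, I: μ=9.5, E[X²]=126.25; II: μ=5.3, E[X²]=56.18; III: μ=2, E[X²]=6.56; IV: μ=2.86, E[X²]=10.296.
E[X] = 0.1·9.5 + 0.6·5.3 + 0.1·2 + 0.2·2.86 = 4.902.
E[X²] = 0.1·126.25 + 0.6·56.18 + 0.1·6.56 + 0.2·10.296 = 49.0482.
Var(X) = E[X²] − (E[X])² = 49.0482 − 24.0296 = 25.0186.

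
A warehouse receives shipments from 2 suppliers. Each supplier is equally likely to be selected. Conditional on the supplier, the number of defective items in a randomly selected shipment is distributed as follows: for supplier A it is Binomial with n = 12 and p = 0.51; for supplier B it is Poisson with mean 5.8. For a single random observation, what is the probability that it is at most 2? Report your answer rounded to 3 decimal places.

0.044

Conditional on each supplier, P(X ≤ 2): A: 0.016282; B: 0.0715108.
By total probability, P(X ≤ 2) = 0.5·0.016282 + 0.5·0.0715108 = 0.0438964.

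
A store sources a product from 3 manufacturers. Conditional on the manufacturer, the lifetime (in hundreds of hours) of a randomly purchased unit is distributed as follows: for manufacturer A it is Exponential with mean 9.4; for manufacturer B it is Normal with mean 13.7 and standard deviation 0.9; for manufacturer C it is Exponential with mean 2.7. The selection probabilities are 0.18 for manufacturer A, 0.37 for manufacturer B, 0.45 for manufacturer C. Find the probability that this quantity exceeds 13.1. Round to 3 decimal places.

Conditional on each manufacturer, P(X > 13.1): A: 0.248176; B: 0.747507; C: 0.00781389.
By total probability, P(X > 13.1) = 0.18·0.248176 + 0.37·0.747507 + 0.45·0.00781389 = 0.324766.

0.325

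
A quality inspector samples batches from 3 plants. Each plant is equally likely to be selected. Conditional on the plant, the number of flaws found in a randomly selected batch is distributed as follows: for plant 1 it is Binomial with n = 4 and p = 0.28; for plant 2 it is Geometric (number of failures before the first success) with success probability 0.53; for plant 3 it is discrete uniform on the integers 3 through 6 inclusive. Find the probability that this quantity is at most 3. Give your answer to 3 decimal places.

Conditional on each plant, P(X ≤ 3): 1: 0.993853; 2: 0.951203; 3: 0.25.
By total probability, P(X ≤ 3) = 0.333333·0.993853 + 0.333333·0.951203 + 0.333333·0.25 = 0.731686.

0.732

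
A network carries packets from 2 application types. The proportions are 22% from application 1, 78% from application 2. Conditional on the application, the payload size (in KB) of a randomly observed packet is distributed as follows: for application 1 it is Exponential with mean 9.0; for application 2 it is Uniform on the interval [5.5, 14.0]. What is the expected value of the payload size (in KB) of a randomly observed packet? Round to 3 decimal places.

Component means — 1: 9; 2: 9.75.
E[X] = 0.22·9 + 0.78·9.75 = 9.585.

9.585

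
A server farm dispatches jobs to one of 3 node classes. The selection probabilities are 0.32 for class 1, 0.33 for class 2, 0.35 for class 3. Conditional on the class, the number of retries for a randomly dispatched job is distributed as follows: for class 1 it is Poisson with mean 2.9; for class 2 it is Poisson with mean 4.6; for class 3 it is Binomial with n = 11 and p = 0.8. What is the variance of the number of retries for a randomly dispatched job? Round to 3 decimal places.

9.303

Per component, 1: μ=2.9, E[X²]=11.31; 2: μ=4.6, E[X²]=25.76; 3: μ=8.8, E[X²]=79.2.
E[X] = 0.32·2.9 + 0.33·4.6 + 0.35·8.8 = 5.526.
E[X²] = 0.32·11.31 + 0.33·25.76 + 0.35·79.2 = 39.84.
Var(X) = E[X²] − (E[X])² = 39.84 − 30.5367 = 9.30332.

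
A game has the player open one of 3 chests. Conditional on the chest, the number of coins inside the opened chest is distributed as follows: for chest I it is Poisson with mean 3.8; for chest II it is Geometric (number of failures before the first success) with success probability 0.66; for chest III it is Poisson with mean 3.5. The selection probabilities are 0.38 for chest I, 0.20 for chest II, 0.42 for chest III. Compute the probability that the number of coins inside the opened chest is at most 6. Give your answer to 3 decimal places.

Conditional on each chest, P(X ≤ 6): I: 0.909108; II: 0.999475; III: 0.934712.
By total probability, P(X ≤ 6) = 0.38·0.909108 + 0.2·0.999475 + 0.42·0.934712 = 0.937935.

0.938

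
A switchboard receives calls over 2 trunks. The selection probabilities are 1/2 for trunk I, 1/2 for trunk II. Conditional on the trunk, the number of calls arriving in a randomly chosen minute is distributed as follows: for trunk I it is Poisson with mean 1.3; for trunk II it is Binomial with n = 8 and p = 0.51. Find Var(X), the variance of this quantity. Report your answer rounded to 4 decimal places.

Per component, I: μ=1.3, E[X²]=2.99; II: μ=4.08, E[X²]=18.6456.
E[X] = 0.5·1.3 + 0.5·4.08 = 2.69.
E[X²] = 0.5·2.99 + 0.5·18.6456 = 10.8178.
Var(X) = E[X²] − (E[X])² = 10.8178 − 7.2361 = 3.5817.

3.5817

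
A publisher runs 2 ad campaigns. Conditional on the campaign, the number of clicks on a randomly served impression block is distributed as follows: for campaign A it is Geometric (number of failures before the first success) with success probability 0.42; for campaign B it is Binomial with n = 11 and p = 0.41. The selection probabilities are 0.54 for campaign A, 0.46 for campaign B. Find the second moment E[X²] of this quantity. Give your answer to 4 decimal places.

13.3858

For each component E[X²] = Var + (mean)², giving A: 5.19501; B: 23.001.
Overall E[X²] = 0.54·5.19501 + 0.46·23.001 = 13.3858.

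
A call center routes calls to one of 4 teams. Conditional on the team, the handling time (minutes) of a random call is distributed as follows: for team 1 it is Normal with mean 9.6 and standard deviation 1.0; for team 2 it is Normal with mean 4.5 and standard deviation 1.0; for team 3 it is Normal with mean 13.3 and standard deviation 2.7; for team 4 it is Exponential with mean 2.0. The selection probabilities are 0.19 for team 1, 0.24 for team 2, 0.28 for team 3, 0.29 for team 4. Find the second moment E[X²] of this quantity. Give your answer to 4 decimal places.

For each component E[X²] = Var + (mean)², giving 1: 93.16; 2: 21.25; 3: 184.18; 4: 8.
Overall E[X²] = 0.19·93.16 + 0.24·21.25 + 0.28·184.18 + 0.29·8 = 76.6908.

76.6908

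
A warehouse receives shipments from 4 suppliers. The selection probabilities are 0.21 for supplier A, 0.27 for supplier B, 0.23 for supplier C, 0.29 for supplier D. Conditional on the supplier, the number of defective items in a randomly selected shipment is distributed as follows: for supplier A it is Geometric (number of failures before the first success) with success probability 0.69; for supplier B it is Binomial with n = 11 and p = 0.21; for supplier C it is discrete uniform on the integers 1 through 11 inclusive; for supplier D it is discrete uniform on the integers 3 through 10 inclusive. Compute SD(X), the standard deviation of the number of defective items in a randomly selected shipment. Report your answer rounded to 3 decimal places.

Per component, A: μ=0.449275, E[X²]=0.852972; B: μ=2.31, E[X²]=7.161; C: μ=6, E[X²]=46; D: μ=6.5, E[X²]=47.5.
E[X] = 0.21·0.449275 + 0.27·2.31 + 0.23·6 + 0.29·6.5 = 3.98305.
E[X²] = 0.21·0.852972 + 0.27·7.161 + 0.23·46 + 0.29·47.5 = 26.4676.
Var(X) = E[X²] − (E[X])² = 26.4676 − 15.8647 = 10.6029.
SD(X) = √10.6029 = 3.25621.

3.256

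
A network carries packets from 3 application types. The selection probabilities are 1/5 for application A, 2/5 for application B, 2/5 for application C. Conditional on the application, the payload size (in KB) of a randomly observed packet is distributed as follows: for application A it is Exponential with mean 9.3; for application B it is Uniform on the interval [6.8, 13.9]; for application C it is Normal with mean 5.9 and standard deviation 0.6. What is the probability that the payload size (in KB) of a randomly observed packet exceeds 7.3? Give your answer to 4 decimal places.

Conditional on each application, P(X > 7.3): A: 0.456144; B: 0.929577; C: 0.00981533.
By total probability, P(X > 7.3) = 0.2·0.456144 + 0.4·0.929577 + 0.4·0.00981533 = 0.466986.

0.4670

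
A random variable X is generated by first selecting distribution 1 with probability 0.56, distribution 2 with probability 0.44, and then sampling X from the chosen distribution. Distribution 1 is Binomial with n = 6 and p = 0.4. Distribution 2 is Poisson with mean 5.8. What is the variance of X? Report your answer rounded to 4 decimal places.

Per component, 1: μ=2.4, E[X²]=7.2; 2: μ=5.8, E[X²]=39.44.
E[X] = 0.56·2.4 + 0.44·5.8 = 3.896.
E[X²] = 0.56·7.2 + 0.44·39.44 = 21.3856.
Var(X) = E[X²] − (E[X])² = 21.3856 − 15.1788 = 6.20678.

6.2068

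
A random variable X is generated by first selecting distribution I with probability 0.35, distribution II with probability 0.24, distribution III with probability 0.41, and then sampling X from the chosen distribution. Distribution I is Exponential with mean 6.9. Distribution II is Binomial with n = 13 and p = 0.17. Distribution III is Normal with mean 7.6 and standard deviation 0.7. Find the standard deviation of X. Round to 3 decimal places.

Per component, I: μ=6.9, E[X²]=95.22; II: μ=2.21, E[X²]=6.7184; III: μ=7.6, E[X²]=58.25.
E[X] = 0.35·6.9 + 0.24·2.21 + 0.41·7.6 = 6.0614.
E[X²] = 0.35·95.22 + 0.24·6.7184 + 0.41·58.25 = 58.8219.
Var(X) = E[X²] − (E[X])² = 58.8219 − 36.7406 = 22.0813.
SD(X) = √22.0813 = 4.69908.

4.699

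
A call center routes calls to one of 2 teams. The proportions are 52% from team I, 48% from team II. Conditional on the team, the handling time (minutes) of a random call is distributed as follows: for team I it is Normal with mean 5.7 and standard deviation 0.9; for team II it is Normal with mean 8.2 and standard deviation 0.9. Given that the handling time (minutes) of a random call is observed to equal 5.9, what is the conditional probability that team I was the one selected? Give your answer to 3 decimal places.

0.965

Likelihoods f(5.9 | ·): I: 0.432458; II: 0.0169242.
Posterior ∝ prior × likelihood. Numerator for I: 0.52·0.432458 = 0.224878.
Normalizing constant: 0.52·0.432458 + 0.48·0.0169242 = 0.233002.
P(I | observation) = 0.224878 / 0.233002 = 0.965135.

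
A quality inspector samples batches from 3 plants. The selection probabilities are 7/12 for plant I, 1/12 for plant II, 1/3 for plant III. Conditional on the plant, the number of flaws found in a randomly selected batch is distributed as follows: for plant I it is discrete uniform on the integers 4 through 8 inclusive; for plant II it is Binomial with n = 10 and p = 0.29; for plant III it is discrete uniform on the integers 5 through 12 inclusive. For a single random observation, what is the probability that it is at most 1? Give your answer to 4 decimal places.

0.0138

Conditional on each plant, P(X ≤ 1): I: 0; II: 0.165513; III: 0.
By total probability, P(X ≤ 1) = 0.583333·0 + 0.0833333·0.165513 + 0.333333·0 = 0.0137928.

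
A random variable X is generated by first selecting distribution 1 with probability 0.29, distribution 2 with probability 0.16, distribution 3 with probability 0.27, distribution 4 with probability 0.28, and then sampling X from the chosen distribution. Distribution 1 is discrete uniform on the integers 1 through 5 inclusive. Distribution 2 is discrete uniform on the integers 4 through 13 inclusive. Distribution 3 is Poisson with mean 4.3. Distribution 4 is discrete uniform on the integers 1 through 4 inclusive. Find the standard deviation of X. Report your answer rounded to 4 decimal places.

Per component, 1: μ=3, E[X²]=11; 2: μ=8.5, E[X²]=80.5; 3: μ=4.3, E[X²]=22.79; 4: μ=2.5, E[X²]=7.5.
E[X] = 0.29·3 + 0.16·8.5 + 0.27·4.3 + 0.28·2.5 = 4.091.
E[X²] = 0.29·11 + 0.16·80.5 + 0.27·22.79 + 0.28·7.5 = 24.3233.
Var(X) = E[X²] − (E[X])² = 24.3233 − 16.7363 = 7.58702.
SD(X) = √7.58702 = 2.75445.

2.7545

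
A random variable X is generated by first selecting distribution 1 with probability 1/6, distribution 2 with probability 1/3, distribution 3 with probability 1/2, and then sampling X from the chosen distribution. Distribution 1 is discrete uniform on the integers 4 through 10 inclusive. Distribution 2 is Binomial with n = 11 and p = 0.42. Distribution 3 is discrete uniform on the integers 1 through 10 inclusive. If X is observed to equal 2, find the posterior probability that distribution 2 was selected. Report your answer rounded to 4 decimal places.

0.3245

Likelihoods P(X=2 | ·): 1: 0; 2: 0.0720631; 3: 0.1.
Posterior ∝ prior × likelihood. Numerator for 2: 0.333333·0.0720631 = 0.024021.
Normalizing constant: 0.166667·0 + 0.333333·0.0720631 + 0.5·0.1 = 0.074021.
P(2 | observation) = 0.024021 / 0.074021 = 0.324516.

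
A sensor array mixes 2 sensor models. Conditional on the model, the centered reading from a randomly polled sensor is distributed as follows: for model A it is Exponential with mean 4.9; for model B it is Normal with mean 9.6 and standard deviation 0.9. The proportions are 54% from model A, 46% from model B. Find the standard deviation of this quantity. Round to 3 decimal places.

4.339

Per component, A: μ=4.9, E[X²]=48.02; B: μ=9.6, E[X²]=92.97.
E[X] = 0.54·4.9 + 0.46·9.6 = 7.062.
E[X²] = 0.54·48.02 + 0.46·92.97 = 68.697.
Var(X) = E[X²] − (E[X])² = 68.697 − 49.8718 = 18.8252.
SD(X) = √18.8252 = 4.3388.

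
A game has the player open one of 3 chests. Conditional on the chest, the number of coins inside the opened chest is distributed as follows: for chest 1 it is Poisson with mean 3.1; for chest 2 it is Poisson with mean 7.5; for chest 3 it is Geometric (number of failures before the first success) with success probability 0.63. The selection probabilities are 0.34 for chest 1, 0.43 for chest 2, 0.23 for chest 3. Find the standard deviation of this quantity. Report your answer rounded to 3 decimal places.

3.542

Per component, 1: μ=3.1, E[X²]=12.71; 2: μ=7.5, E[X²]=63.75; 3: μ=0.587302, E[X²]=1.27715.
E[X] = 0.34·3.1 + 0.43·7.5 + 0.23·0.587302 = 4.41408.
E[X²] = 0.34·12.71 + 0.43·63.75 + 0.23·1.27715 = 32.0276.
Var(X) = E[X²] − (E[X])² = 32.0276 − 19.4841 = 12.5435.
SD(X) = √12.5435 = 3.54169.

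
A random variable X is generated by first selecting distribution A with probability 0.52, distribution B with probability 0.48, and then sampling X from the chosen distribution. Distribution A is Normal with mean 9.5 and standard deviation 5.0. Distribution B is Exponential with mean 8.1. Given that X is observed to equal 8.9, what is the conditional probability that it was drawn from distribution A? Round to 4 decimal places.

0.6759

Likelihoods f(8.9 | ·): A: 0.079216; B: 0.041146.
Posterior ∝ prior × likelihood. Numerator for A: 0.52·0.079216 = 0.0411923.
Normalizing constant: 0.52·0.079216 + 0.48·0.041146 = 0.0609424.
P(A | observation) = 0.0411923 / 0.0609424 = 0.675923.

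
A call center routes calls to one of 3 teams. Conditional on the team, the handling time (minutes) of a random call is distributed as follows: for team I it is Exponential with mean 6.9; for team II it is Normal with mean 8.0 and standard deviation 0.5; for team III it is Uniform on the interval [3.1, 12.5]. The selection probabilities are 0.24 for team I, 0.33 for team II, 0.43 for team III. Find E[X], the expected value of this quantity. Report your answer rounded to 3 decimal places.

Component means — I: 6.9; II: 8; III: 7.8.
E[X] = 0.24·6.9 + 0.33·8 + 0.43·7.8 = 7.65.

7.650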